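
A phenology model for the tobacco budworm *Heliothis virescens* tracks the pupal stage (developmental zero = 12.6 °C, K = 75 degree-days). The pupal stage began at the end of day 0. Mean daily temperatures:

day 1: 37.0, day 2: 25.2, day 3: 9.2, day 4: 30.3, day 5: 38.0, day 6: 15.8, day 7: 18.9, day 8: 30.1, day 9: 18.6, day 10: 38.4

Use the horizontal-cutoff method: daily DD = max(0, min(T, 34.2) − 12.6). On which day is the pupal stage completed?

Daily DD above 12.6 °C (capped at 21.6): 21.6, 12.6, 0.0, 17.7, 21.6, 3.2, 6.3, 17.5, 6.0, 21.6.
Cumulative: 21.6, 34.2, 34.2, 51.9, 73.5, 76.7, 83.0, 100.5, 106.5, 128.1.
The total first reaches 75 DD on day 6.

day 6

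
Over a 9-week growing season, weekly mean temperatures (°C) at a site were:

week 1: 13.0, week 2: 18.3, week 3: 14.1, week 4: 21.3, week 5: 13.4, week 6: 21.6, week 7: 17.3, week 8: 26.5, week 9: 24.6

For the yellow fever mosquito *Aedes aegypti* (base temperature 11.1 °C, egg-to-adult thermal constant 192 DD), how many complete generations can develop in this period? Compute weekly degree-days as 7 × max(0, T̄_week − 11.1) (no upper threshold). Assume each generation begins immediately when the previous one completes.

Weekly DD (7 × max(0, T̄ − 11.1)): 13.3, 50.4, 21.0, 71.4, 16.1, 73.5, 43.4, 107.8, 94.5.
Season total = 491.4 DD.
Complete generations = ⌊491.4 / 192⌋ = 2.

2 generations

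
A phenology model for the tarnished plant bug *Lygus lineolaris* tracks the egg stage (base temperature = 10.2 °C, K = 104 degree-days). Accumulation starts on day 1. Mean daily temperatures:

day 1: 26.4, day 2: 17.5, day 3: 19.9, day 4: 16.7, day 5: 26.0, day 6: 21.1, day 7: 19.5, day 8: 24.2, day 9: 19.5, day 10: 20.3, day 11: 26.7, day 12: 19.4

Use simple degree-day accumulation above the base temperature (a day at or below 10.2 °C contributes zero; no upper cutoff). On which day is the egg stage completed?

day 10

Daily DD above 10.2 °C: 16.2, 7.3, 9.7, 6.5, 15.8, 10.9, 9.3, 14.0, 9.3, 10.1, 16.5, 9.2.
Cumulative: 16.2, 23.5, 33.2, 39.7, 55.5, 66.4, 75.7, 89.7, 99.0, 109.1, 125.6, 134.8.
The total first reaches 104 DD on day 10.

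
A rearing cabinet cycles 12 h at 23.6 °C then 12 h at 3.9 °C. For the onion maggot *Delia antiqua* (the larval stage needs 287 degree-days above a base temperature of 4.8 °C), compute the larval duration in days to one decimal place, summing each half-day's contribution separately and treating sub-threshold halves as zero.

30.5 days

Day half: max(0, 23.6 − 4.8) × 0.5 = 18.8 × 0.5 = 9.40 DD.
Night half: max(0, 3.9 − 4.8) × 0.5 = 0.0 × 0.5 = 0.00 DD.
Per 24 h: 9.40 DD/day.
Duration = 287 / 9.40 = 30.532 ≈ 30.5 days.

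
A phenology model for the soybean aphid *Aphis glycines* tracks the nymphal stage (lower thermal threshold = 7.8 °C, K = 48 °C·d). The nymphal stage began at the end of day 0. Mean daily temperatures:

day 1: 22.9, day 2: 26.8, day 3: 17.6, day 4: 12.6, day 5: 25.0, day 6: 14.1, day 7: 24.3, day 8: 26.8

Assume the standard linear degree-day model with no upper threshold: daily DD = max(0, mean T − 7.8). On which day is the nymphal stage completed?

day 4

Daily DD above 7.8 °C: 15.1, 19.0, 9.8, 4.8, 17.2, 6.3, 16.5, 19.0.
Cumulative: 15.1, 34.1, 43.9, 48.7, 65.9, 72.2, 88.7, 107.7.
The total first reaches 48 DD on day 4.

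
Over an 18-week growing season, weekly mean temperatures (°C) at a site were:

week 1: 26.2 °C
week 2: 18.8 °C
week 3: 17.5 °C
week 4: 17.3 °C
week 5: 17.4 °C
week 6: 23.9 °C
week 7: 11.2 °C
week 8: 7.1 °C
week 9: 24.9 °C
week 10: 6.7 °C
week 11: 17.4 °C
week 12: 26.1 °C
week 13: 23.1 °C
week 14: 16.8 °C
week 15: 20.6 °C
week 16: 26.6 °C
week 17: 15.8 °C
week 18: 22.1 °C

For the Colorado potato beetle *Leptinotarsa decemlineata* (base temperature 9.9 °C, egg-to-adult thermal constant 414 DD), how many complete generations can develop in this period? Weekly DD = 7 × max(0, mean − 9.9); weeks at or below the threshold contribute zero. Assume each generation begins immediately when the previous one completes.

Weekly DD (7 × max(0, T̄ − 9.9)): 114.1, 62.3, 53.2, 51.8, 52.5, 98.0, 9.1, 0.0, 105.0, 0.0, 52.5, 113.4, 92.4, 48.3, 74.9, 116.9, 41.3, 85.4.
Season total = 1171.1 DD.
Complete generations = ⌊1171.1 / 414⌋ = 2.

2 generations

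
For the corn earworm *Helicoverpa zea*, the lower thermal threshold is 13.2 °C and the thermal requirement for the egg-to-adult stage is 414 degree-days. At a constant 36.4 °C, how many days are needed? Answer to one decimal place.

Daily accumulation = 36.4 − 13.2 = 23.2 DD/day.
Duration = 414 / 23.2 = 17.845 ≈ 17.8 days.

17.8 days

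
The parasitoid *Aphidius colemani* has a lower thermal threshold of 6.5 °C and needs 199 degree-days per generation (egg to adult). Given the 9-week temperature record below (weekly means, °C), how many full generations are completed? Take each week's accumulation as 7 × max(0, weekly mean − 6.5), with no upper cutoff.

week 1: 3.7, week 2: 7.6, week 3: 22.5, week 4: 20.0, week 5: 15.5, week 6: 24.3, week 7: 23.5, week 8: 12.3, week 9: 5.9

2 generations

Weekly DD (7 × max(0, T̄ − 6.5)): 0.0, 7.7, 112.0, 94.5, 63.0, 124.6, 119.0, 40.6, 0.0.
Season total = 561.4 DD.
Complete generations = ⌊561.4 / 199⌋ = 2.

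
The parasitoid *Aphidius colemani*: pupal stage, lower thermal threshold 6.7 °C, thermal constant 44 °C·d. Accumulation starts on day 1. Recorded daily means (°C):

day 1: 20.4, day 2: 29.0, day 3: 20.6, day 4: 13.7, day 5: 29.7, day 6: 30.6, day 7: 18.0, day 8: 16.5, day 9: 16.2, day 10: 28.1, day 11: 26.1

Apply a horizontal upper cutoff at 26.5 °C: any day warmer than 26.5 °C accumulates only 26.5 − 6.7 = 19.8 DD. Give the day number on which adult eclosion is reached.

day 3

Daily DD above 6.7 °C (capped at 19.8): 13.7, 19.8, 13.9, 7.0, 19.8, 19.8, 11.3, 9.8, 9.5, 19.8, 19.4.
Cumulative: 13.7, 33.5, 47.4, 54.4, 74.2, 94.0, 105.3, 115.1, 124.6, 144.4, 163.8.
The total first reaches 44 DD on day 3.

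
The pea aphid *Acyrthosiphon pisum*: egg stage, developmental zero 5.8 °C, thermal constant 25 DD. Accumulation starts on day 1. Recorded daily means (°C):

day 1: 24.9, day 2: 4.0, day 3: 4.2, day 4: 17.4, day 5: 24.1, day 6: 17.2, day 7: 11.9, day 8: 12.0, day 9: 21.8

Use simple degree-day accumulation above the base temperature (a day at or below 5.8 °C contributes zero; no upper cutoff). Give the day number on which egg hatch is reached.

day 4

Daily DD above 5.8 °C: 19.1, 0.0, 0.0, 11.6, 18.3, 11.4, 6.1, 6.2, 16.0.
Cumulative: 19.1, 19.1, 19.1, 30.7, 49.0, 60.4, 66.5, 72.7, 88.7.
The total first reaches 25 DD on day 4.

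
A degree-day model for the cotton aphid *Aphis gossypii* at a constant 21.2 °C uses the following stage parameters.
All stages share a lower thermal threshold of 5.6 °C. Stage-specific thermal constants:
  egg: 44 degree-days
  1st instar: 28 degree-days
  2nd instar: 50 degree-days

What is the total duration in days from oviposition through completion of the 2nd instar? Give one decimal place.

Daily accumulation at 21.2 °C = 21.2 − 5.6 = 15.6 DD/day.
Total K = 44 + 28 + 50 = 122 DD.
Total duration = 122 / 15.6 = 7.821 ≈ 7.8 days.

7.8 days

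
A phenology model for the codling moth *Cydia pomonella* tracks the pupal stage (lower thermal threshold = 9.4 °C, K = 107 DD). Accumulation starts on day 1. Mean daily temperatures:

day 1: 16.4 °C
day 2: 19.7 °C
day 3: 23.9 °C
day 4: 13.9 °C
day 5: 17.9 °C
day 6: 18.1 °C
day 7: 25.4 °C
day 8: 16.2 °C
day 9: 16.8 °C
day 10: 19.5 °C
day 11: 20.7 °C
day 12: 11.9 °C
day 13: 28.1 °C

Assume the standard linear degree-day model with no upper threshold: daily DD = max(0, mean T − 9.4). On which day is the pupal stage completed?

Daily DD above 9.4 °C: 7.0, 10.3, 14.5, 4.5, 8.5, 8.7, 16.0, 6.8, 7.4, 10.1, 11.3, 2.5, 18.7.
Cumulative: 7.0, 17.3, 31.8, 36.3, 44.8, 53.5, 69.5, 76.3, 83.7, 93.8, 105.1, 107.6, 126.3.
The total first reaches 107 DD on day 12.

day 12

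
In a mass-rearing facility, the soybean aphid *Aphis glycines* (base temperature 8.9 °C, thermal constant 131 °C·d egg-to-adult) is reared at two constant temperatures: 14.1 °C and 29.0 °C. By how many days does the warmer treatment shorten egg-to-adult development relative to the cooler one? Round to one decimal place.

At 14.1 °C: 131 / (14.1 − 8.9) = 131 / 5.2 = 25.192 d.
At 29.0 °C: 131 / (29.0 − 8.9) = 131 / 20.1 = 6.517 d.
Difference = |25.192 − 6.517| = 18.675 ≈ 18.7 days.

18.7 days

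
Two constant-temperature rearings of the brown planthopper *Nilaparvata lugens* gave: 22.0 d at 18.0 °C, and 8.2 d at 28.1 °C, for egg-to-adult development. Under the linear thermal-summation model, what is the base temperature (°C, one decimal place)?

Linear rate model ⇒ the product D·(T − T_b) is constant across temperatures.
22.0·(18.0 − T_b) = 8.2·(28.1 − T_b)
T_b = (22.0·18.0 − 8.2·28.1) / (22.0 − 8.2) = 165.58 / 13.8 = 11.999 °C ≈ 12.0 °C.

12.0 °C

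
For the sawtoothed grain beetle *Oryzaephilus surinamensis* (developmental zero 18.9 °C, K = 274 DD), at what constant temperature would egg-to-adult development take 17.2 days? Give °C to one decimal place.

Required daily accumulation = 274 / 17.2 = 15.930 DD/day.
T = T_base + 15.930 = 18.9 + 15.930 = 34.830 ≈ 34.8 °C.

34.8 °C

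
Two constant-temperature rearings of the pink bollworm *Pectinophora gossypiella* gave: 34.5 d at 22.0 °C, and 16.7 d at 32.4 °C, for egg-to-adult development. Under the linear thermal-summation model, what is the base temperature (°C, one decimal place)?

Equal thermal constants: D₁(T₁ − T_b) = D₂(T₂ − T_b).
34.5·(22.0 − T_b) = 16.7·(32.4 − T_b)
T_b = (34.5·22.0 − 16.7·32.4) / (34.5 − 16.7) = 217.92 / 17.8 = 12.243 °C ≈ 12.2 °C.

12.2 °C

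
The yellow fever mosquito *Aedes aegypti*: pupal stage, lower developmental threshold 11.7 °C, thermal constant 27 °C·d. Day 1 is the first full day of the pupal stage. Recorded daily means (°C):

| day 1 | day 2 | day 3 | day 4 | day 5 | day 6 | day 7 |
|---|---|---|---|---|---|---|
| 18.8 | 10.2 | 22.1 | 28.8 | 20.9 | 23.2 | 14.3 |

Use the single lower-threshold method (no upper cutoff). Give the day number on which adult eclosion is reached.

Daily DD above 11.7 °C: 7.1, 0.0, 10.4, 17.1, 9.2, 11.5, 2.6.
Cumulative: 7.1, 7.1, 17.5, 34.6, 43.8, 55.3, 57.9.
The total first reaches 27 DD on day 4.

day 4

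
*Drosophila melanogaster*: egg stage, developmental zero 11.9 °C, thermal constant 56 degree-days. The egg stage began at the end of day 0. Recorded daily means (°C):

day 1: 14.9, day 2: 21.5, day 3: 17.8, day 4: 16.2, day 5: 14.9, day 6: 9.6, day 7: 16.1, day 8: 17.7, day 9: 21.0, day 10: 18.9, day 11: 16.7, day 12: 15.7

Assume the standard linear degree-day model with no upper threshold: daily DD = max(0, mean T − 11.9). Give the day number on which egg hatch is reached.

Daily DD above 11.9 °C: 3.0, 9.6, 5.9, 4.3, 3.0, 0.0, 4.2, 5.8, 9.1, 7.0, 4.8, 3.8.
Cumulative: 3.0, 12.6, 18.5, 22.8, 25.8, 25.8, 30.0, 35.8, 44.9, 51.9, 56.7, 60.5.
The total first reaches 56 DD on day 11.

day 11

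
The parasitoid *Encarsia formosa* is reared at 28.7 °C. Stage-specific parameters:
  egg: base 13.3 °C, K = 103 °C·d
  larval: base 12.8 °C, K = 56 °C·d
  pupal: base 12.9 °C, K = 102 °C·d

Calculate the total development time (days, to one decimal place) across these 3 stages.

16.7 days

egg: 103 / (28.7 − 13.3) = 103 / 15.4 = 6.688 d.
larval: 56 / (28.7 − 12.8) = 56 / 15.9 = 3.522 d.
pupal: 102 / (28.7 − 12.9) = 102 / 15.8 = 6.456 d.
Sum = 16.666 ≈ 16.7 days.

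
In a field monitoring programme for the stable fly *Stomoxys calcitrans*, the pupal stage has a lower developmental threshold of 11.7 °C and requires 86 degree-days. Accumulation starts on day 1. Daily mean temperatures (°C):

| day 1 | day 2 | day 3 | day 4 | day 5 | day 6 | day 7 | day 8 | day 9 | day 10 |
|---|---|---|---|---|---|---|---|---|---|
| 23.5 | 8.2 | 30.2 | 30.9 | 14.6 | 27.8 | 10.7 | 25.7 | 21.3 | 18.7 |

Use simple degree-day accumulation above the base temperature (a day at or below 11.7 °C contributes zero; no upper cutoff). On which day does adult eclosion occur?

day 9

Daily DD above 11.7 °C: 11.8, 0.0, 18.5, 19.2, 2.9, 16.1, 0.0, 14.0, 9.6, 7.0.
Cumulative: 11.8, 11.8, 30.3, 49.5, 52.4, 68.5, 68.5, 82.5, 92.1, 99.1.
The total first reaches 86 DD on day 9.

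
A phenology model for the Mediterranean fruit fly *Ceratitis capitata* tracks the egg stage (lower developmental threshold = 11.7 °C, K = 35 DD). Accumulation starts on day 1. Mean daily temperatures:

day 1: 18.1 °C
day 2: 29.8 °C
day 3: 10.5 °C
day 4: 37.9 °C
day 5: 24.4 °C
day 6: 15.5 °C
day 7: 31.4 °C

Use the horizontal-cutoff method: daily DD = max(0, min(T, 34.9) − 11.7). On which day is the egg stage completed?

day 4

Daily DD above 11.7 °C (capped at 23.2): 6.4, 18.1, 0.0, 23.2, 12.7, 3.8, 19.7.
Cumulative: 6.4, 24.5, 24.5, 47.7, 60.4, 64.2, 83.9.
The total first reaches 35 DD on day 4.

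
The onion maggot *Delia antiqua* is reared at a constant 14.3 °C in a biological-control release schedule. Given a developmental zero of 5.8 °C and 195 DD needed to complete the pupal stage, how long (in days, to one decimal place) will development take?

22.9 days

Daily accumulation = 14.3 − 5.8 = 8.5 DD/day.
Duration = 195 / 8.5 = 22.941 ≈ 22.9 days.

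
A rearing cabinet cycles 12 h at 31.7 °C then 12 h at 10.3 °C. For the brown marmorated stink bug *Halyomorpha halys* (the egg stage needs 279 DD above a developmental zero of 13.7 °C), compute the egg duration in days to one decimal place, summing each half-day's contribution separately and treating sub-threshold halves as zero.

Day half: max(0, 31.7 − 13.7) × 0.5 = 18.0 × 0.5 = 9.00 DD.
Night half: max(0, 10.3 − 13.7) × 0.5 = 0.0 × 0.5 = 0.00 DD.
Per 24 h: 9.00 DD/day.
Duration = 279 / 9.00 = 31.000 ≈ 31.0 days.

31.0 days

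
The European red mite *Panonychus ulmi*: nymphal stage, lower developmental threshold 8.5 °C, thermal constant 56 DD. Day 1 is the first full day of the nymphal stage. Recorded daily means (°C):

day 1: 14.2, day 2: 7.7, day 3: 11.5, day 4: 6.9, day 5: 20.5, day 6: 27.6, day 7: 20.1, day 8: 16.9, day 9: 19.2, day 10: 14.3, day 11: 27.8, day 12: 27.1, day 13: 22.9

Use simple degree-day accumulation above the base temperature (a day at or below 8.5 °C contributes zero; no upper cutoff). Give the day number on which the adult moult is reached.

day 8

Daily DD above 8.5 °C: 5.7, 0.0, 3.0, 0.0, 12.0, 19.1, 11.6, 8.4, 10.7, 5.8, 19.3, 18.6, 14.4.
Cumulative: 5.7, 5.7, 8.7, 8.7, 20.7, 39.8, 51.4, 59.8, 70.5, 76.3, 95.6, 114.2, 128.6.
The total first reaches 56 DD on day 8.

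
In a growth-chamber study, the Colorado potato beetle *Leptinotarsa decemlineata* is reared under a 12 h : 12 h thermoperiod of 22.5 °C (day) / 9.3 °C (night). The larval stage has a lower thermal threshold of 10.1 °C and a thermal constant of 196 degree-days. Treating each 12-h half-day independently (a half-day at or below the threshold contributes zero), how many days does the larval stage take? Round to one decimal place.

31.6 days

Day half: max(0, 22.5 − 10.1) × 0.5 = 12.4 × 0.5 = 6.20 DD.
Night half: max(0, 9.3 − 10.1) × 0.5 = 0.0 × 0.5 = 0.00 DD.
Per 24 h: 6.20 DD/day.
Duration = 196 / 6.20 = 31.613 ≈ 31.6 days.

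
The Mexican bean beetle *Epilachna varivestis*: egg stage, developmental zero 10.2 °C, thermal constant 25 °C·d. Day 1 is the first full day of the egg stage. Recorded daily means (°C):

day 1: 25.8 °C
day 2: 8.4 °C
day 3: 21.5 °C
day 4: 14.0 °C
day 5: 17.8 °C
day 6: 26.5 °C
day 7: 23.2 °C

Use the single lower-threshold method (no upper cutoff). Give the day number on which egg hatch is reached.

Daily DD above 10.2 °C: 15.6, 0.0, 11.3, 3.8, 7.6, 16.3, 13.0.
Cumulative: 15.6, 15.6, 26.9, 30.7, 38.3, 54.6, 67.6.
The total first reaches 25 DD on day 3.

day 3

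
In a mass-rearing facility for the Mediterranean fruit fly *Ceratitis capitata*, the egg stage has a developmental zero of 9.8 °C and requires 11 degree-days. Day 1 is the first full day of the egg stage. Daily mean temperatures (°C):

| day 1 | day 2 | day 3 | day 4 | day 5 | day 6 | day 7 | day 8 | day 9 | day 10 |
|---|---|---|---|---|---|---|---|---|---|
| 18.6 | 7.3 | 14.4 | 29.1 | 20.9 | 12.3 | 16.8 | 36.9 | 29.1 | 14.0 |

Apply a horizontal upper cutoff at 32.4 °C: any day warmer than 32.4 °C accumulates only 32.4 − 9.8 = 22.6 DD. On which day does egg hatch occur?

Daily DD above 9.8 °C (capped at 22.6): 8.8, 0.0, 4.6, 19.3, 11.1, 2.5, 7.0, 22.6, 19.3, 4.2.
Cumulative: 8.8, 8.8, 13.4, 32.7, 43.8, 46.3, 53.3, 75.9, 95.2, 99.4.
The total first reaches 11 DD on day 3.

day 3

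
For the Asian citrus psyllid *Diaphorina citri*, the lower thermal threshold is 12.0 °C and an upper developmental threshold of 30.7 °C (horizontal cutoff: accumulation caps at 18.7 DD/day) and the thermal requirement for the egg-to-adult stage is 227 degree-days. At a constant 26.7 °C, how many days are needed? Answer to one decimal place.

Daily accumulation = 26.7 − 12.0 = 14.7 DD/day.
Duration = 227 / 14.7 = 15.442 ≈ 15.4 days.

15.4 days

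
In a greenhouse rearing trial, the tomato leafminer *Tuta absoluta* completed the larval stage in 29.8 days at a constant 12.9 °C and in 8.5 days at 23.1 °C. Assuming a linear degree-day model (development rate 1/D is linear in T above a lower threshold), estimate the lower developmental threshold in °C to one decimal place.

8.8 °C

Linear rate model ⇒ the product D·(T − T_b) is constant across temperatures.
29.8·(12.9 − T_b) = 8.5·(23.1 − T_b)
T_b = (29.8·12.9 − 8.5·23.1) / (29.8 − 8.5) = 188.07 / 21.3 = 8.830 °C ≈ 8.8 °C.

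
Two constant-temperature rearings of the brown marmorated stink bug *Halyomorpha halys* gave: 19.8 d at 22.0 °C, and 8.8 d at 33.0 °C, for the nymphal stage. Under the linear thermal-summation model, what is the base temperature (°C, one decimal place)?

13.2 °C

Equal thermal constants: D₁(T₁ − T_b) = D₂(T₂ − T_b).
19.8·(22.0 − T_b) = 8.8·(33.0 − T_b)
T_b = (19.8·22.0 − 8.8·33.0) / (19.8 − 8.8) = 145.20 / 11.0 = 13.200 °C ≈ 13.2 °C.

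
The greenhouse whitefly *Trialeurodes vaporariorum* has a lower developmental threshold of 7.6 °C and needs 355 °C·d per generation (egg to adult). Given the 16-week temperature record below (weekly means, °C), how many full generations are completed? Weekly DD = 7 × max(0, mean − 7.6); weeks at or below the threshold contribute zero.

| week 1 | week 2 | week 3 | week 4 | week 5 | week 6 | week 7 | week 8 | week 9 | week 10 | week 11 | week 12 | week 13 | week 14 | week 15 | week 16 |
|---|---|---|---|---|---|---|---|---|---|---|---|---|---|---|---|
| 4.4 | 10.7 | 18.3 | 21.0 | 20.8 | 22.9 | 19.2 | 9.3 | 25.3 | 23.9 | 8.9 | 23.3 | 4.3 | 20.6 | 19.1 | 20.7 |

3 generations

Weekly DD (7 × max(0, T̄ − 7.6)): 0.0, 21.7, 74.9, 93.8, 92.4, 107.1, 81.2, 11.9, 123.9, 114.1, 9.1, 109.9, 0.0, 91.0, 80.5, 91.7.
Season total = 1103.2 DD.
Complete generations = ⌊1103.2 / 355⌋ = 3.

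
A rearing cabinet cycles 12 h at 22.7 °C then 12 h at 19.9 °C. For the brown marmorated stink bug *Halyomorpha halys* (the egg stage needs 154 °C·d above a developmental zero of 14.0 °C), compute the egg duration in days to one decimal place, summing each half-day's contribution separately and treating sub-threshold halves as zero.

Day half: max(0, 22.7 − 14.0) × 0.5 = 8.7 × 0.5 = 4.35 DD.
Night half: max(0, 19.9 − 14.0) × 0.5 = 5.9 × 0.5 = 2.95 DD.
Per 24 h: 7.30 DD/day.
Duration = 154 / 7.30 = 21.096 ≈ 21.1 days.

21.1 days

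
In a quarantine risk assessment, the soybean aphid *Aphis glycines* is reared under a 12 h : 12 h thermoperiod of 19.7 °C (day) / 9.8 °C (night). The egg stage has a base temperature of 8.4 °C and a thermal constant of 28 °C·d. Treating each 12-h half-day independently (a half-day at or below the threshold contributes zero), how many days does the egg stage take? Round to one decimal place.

Day half: max(0, 19.7 − 8.4) × 0.5 = 11.3 × 0.5 = 5.65 DD.
Night half: max(0, 9.8 − 8.4) × 0.5 = 1.4 × 0.5 = 0.70 DD.
Per 24 h: 6.35 DD/day.
Duration = 28 / 6.35 = 4.409 ≈ 4.4 days.

4.4 days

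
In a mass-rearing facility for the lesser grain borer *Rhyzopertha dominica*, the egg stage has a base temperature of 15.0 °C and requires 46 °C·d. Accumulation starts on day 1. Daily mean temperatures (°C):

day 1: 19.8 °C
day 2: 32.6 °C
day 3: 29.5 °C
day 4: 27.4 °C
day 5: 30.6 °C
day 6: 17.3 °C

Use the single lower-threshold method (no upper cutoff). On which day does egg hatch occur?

Daily DD above 15.0 °C: 4.8, 17.6, 14.5, 12.4, 15.6, 2.3.
Cumulative: 4.8, 22.4, 36.9, 49.3, 64.9, 67.2.
The total first reaches 46 DD on day 4.

day 4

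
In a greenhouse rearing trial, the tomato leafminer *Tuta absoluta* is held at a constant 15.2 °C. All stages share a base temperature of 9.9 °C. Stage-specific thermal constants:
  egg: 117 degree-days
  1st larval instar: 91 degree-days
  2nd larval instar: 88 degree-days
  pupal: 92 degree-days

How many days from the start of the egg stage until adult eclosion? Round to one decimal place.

73.2 days

Daily accumulation at 15.2 °C = 15.2 − 9.9 = 5.3 DD/day.
Total K = 117 + 91 + 88 + 92 = 388 DD.
Total duration = 388 / 5.3 = 73.208 ≈ 73.2 days.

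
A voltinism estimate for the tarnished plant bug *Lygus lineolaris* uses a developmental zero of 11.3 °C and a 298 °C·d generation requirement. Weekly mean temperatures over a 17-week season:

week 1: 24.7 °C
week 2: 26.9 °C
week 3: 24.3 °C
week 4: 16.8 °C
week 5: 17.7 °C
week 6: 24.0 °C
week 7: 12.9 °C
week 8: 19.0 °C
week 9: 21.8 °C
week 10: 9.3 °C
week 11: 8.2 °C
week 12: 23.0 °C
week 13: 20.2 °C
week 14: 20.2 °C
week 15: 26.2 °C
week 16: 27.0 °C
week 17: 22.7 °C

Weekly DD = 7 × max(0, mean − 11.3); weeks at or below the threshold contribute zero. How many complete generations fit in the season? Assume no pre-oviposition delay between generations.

Weekly DD (7 × max(0, T̄ − 11.3)): 93.8, 109.2, 91.0, 38.5, 44.8, 88.9, 11.2, 53.9, 73.5, 0.0, 0.0, 81.9, 62.3, 62.3, 104.3, 109.9, 79.8.
Season total = 1105.3 DD.
Complete generations = ⌊1105.3 / 298⌋ = 3.

3 generations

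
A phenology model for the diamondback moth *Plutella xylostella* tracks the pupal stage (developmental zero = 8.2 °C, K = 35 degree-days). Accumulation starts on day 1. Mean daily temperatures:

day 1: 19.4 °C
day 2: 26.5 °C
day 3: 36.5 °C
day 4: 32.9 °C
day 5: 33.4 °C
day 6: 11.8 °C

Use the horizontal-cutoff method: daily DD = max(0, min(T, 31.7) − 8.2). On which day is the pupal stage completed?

day 3

Daily DD above 8.2 °C (capped at 23.5): 11.2, 18.3, 23.5, 23.5, 23.5, 3.6.
Cumulative: 11.2, 29.5, 53.0, 76.5, 100.0, 103.6.
The total first reaches 35 DD on day 3.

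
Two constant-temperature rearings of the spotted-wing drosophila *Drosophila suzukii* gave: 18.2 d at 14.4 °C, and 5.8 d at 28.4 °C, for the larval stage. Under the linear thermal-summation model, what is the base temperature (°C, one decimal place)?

Equal thermal constants: D₁(T₁ − T_b) = D₂(T₂ − T_b).
18.2·(14.4 − T_b) = 5.8·(28.4 − T_b)
T_b = (18.2·14.4 − 5.8·28.4) / (18.2 − 5.8) = 97.36 / 12.4 = 7.852 °C ≈ 7.9 °C.

7.9 °C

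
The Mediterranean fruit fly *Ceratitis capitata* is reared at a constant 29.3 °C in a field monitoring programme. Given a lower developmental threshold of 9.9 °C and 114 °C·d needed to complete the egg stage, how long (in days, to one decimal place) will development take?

5.9 days

Daily accumulation = 29.3 − 9.9 = 19.4 DD/day.
Duration = 114 / 19.4 = 5.876 ≈ 5.9 days.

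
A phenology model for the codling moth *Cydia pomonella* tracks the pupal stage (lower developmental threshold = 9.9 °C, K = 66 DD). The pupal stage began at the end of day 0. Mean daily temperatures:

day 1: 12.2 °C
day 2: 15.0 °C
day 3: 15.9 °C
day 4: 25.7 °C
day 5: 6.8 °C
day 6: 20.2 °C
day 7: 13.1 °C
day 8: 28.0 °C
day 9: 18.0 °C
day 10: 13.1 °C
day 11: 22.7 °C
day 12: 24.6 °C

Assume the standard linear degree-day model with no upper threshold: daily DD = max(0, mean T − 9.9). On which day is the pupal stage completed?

Daily DD above 9.9 °C: 2.3, 5.1, 6.0, 15.8, 0.0, 10.3, 3.2, 18.1, 8.1, 3.2, 12.8, 14.7.
Cumulative: 2.3, 7.4, 13.4, 29.2, 29.2, 39.5, 42.7, 60.8, 68.9, 72.1, 84.9, 99.6.
The total first reaches 66 DD on day 9.

day 9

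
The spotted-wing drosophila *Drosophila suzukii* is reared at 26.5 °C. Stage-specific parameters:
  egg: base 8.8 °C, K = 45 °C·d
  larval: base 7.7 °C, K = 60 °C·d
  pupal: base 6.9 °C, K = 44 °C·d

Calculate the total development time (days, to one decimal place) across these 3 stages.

egg: 45 / (26.5 − 8.8) = 45 / 17.7 = 2.542 d.
larval: 60 / (26.5 − 7.7) = 60 / 18.8 = 3.191 d.
pupal: 44 / (26.5 − 6.9) = 44 / 19.6 = 2.245 d.
Sum = 7.979 ≈ 8.0 days.

8.0 days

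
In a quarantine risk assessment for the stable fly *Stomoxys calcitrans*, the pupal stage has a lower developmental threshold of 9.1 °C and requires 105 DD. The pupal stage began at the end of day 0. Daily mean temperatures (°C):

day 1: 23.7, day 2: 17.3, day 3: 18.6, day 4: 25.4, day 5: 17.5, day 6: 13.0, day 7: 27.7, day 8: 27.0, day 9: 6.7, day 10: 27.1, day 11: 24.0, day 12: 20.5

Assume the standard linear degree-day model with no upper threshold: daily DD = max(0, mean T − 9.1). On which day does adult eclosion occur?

day 10

Daily DD above 9.1 °C: 14.6, 8.2, 9.5, 16.3, 8.4, 3.9, 18.6, 17.9, 0.0, 18.0, 14.9, 11.4.
Cumulative: 14.6, 22.8, 32.3, 48.6, 57.0, 60.9, 79.5, 97.4, 97.4, 115.4, 130.3, 141.7.
The total first reaches 105 DD on day 10.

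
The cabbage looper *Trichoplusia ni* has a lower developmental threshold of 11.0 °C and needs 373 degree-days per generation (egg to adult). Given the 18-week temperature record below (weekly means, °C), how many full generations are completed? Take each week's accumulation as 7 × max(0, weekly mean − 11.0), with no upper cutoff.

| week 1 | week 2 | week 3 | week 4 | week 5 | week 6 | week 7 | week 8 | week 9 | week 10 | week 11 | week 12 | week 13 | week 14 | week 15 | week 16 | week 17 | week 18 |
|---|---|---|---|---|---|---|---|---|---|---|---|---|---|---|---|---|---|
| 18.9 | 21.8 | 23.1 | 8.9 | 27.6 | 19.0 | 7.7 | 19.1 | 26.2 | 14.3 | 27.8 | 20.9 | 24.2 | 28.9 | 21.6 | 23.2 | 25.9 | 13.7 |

Weekly DD (7 × max(0, T̄ − 11.0)): 55.3, 75.6, 84.7, 0.0, 116.2, 56.0, 0.0, 56.7, 106.4, 23.1, 117.6, 69.3, 92.4, 125.3, 74.2, 85.4, 104.3, 18.9.
Season total = 1261.4 DD.
Complete generations = ⌊1261.4 / 373⌋ = 3.

3 generations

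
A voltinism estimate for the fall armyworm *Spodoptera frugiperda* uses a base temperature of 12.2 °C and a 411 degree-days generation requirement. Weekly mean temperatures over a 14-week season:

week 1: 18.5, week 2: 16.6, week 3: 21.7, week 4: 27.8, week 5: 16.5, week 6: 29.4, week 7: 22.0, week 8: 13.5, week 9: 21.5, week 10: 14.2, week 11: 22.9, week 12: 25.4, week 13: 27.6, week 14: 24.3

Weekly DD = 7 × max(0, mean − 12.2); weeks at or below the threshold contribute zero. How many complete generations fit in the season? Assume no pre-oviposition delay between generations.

Weekly DD (7 × max(0, T̄ − 12.2)): 44.1, 30.8, 66.5, 109.2, 30.1, 120.4, 68.6, 9.1, 65.1, 14.0, 74.9, 92.4, 107.8, 84.7.
Season total = 917.7 DD.
Complete generations = ⌊917.7 / 411⌋ = 2.

2 generations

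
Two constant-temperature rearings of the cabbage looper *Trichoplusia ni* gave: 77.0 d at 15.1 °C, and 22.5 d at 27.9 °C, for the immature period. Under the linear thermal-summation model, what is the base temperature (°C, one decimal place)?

9.8 °C

Linear rate model ⇒ the product D·(T − T_b) is constant across temperatures.
77.0·(15.1 − T_b) = 22.5·(27.9 − T_b)
T_b = (77.0·15.1 − 22.5·27.9) / (77.0 − 22.5) = 534.95 / 54.5 = 9.816 °C ≈ 9.8 °C.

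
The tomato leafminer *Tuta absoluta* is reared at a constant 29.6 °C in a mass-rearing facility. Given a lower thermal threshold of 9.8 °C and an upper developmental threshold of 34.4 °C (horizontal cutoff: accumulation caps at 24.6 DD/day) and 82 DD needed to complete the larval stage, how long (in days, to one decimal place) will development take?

Daily accumulation = 29.6 − 9.8 = 19.8 DD/day.
Duration = 82 / 19.8 = 4.141 ≈ 4.1 days.

4.1 days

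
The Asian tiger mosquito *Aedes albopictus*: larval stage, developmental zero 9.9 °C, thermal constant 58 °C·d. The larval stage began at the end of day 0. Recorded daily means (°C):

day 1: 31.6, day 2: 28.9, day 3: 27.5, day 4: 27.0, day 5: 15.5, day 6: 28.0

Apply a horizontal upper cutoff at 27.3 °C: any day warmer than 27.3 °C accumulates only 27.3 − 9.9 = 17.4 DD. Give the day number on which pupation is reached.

day 4

Daily DD above 9.9 °C (capped at 17.4): 17.4, 17.4, 17.4, 17.1, 5.6, 17.4.
Cumulative: 17.4, 34.8, 52.2, 69.3, 74.9, 92.3.
The total first reaches 58 DD on day 4.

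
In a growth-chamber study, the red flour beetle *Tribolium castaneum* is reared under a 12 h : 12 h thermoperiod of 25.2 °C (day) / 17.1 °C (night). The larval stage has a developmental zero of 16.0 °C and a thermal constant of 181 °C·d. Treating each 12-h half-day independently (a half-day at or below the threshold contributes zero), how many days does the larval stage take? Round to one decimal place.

Day half: max(0, 25.2 − 16.0) × 0.5 = 9.2 × 0.5 = 4.60 DD.
Night half: max(0, 17.1 − 16.0) × 0.5 = 1.1 × 0.5 = 0.55 DD.
Per 24 h: 5.15 DD/day.
Duration = 181 / 5.15 = 35.146 ≈ 35.1 days.

35.1 days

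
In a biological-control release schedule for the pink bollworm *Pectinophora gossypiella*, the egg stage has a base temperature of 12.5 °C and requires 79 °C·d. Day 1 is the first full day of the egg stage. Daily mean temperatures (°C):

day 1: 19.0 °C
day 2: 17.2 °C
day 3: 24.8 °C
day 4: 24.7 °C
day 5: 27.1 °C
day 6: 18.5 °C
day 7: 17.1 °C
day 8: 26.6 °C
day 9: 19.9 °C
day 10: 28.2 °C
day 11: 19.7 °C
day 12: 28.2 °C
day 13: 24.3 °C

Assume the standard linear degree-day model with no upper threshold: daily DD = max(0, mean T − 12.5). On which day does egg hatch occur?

Daily DD above 12.5 °C: 6.5, 4.7, 12.3, 12.2, 14.6, 6.0, 4.6, 14.1, 7.4, 15.7, 7.2, 15.7, 11.8.
Cumulative: 6.5, 11.2, 23.5, 35.7, 50.3, 56.3, 60.9, 75.0, 82.4, 98.1, 105.3, 121.0, 132.8.
The total first reaches 79 DD on day 9.

day 9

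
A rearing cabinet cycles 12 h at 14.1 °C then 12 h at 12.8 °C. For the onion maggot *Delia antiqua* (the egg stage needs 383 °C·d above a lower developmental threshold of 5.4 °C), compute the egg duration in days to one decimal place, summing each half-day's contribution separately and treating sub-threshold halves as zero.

47.6 days

Day half: max(0, 14.1 − 5.4) × 0.5 = 8.7 × 0.5 = 4.35 DD.
Night half: max(0, 12.8 − 5.4) × 0.5 = 7.4 × 0.5 = 3.70 DD.
Per 24 h: 8.05 DD/day.
Duration = 383 / 8.05 = 47.578 ≈ 47.6 days.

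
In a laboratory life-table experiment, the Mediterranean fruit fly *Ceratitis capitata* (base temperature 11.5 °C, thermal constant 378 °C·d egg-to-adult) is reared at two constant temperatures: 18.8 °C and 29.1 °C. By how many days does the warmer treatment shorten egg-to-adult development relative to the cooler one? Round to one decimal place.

30.3 days

At 18.8 °C: 378 / (18.8 − 11.5) = 378 / 7.3 = 51.781 d.
At 29.1 °C: 378 / (29.1 − 11.5) = 378 / 17.6 = 21.477 d.
Difference = |51.781 − 21.477| = 30.304 ≈ 30.3 days.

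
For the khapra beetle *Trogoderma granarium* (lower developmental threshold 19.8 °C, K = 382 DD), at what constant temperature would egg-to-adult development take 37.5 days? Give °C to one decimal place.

Required daily accumulation = 382 / 37.5 = 10.187 DD/day.
T = T_base + 10.187 = 19.8 + 10.187 = 29.987 ≈ 30.0 °C.

30.0 °C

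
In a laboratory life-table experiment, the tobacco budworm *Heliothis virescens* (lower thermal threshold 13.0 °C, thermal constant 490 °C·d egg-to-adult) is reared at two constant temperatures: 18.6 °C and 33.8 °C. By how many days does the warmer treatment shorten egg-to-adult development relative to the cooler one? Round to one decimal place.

63.9 days

At 18.6 °C: 490 / (18.6 − 13.0) = 490 / 5.6 = 87.500 d.
At 33.8 °C: 490 / (33.8 − 13.0) = 490 / 20.8 = 23.558 d.
Difference = |87.500 − 23.558| = 63.942 ≈ 63.9 days.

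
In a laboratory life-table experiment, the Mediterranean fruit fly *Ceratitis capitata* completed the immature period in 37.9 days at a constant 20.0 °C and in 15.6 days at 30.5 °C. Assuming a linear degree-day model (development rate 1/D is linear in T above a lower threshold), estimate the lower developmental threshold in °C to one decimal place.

Linear rate model ⇒ the product D·(T − T_b) is constant across temperatures.
37.9·(20.0 − T_b) = 15.6·(30.5 − T_b)
T_b = (37.9·20.0 − 15.6·30.5) / (37.9 − 15.6) = 282.20 / 22.3 = 12.655 °C ≈ 12.7 °C.

12.7 °C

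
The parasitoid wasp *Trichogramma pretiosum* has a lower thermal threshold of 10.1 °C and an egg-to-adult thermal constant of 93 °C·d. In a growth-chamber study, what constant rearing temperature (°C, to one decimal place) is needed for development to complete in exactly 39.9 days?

Required daily accumulation = 93 / 39.9 = 2.331 DD/day.
T = T_base + 2.331 = 10.1 + 2.331 = 12.431 ≈ 12.4 °C.

12.4 °C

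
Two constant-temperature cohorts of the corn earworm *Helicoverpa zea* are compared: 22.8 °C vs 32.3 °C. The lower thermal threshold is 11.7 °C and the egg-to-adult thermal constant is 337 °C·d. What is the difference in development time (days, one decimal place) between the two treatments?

14.0 days

At 22.8 °C: 337 / (22.8 − 11.7) = 337 / 11.1 = 30.360 d.
At 32.3 °C: 337 / (32.3 − 11.7) = 337 / 20.6 = 16.359 d.
Difference = |30.360 − 16.359| = 14.001 ≈ 14.0 days.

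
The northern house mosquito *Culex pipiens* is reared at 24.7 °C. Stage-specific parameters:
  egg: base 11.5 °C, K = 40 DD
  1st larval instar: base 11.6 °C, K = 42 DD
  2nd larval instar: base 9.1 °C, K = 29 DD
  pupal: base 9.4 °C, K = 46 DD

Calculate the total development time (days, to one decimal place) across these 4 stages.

egg: 40 / (24.7 − 11.5) = 40 / 13.2 = 3.030 d.
1st larval instar: 42 / (24.7 − 11.6) = 42 / 13.1 = 3.206 d.
2nd larval instar: 29 / (24.7 − 9.1) = 29 / 15.6 = 1.859 d.
pupal: 46 / (24.7 − 9.4) = 46 / 15.3 = 3.007 d.
Sum = 11.102 ≈ 11.1 days.

11.1 days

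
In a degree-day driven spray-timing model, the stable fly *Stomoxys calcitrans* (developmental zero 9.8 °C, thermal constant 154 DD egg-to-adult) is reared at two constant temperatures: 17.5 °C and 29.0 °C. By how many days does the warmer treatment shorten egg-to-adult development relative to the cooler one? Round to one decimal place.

12.0 days

At 17.5 °C: 154 / (17.5 − 9.8) = 154 / 7.7 = 20.000 d.
At 29.0 °C: 154 / (29.0 − 9.8) = 154 / 19.2 = 8.021 d.
Difference = |20.000 − 8.021| = 11.979 ≈ 12.0 days.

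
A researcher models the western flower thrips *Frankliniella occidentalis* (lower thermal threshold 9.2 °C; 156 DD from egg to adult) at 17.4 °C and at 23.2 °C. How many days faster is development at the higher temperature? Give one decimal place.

At 17.4 °C: 156 / (17.4 − 9.2) = 156 / 8.2 = 19.024 d.
At 23.2 °C: 156 / (23.2 − 9.2) = 156 / 14.0 = 11.143 d.
Difference = |19.024 − 11.143| = 7.882 ≈ 7.9 days.

7.9 days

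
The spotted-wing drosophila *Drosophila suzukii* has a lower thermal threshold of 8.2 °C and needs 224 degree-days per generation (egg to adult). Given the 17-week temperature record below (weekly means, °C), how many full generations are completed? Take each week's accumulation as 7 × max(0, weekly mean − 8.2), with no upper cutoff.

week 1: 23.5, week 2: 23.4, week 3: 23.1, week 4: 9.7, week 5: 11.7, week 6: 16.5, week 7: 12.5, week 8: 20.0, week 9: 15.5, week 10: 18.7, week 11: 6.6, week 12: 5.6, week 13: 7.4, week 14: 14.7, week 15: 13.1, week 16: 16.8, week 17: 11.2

3 generations

Weekly DD (7 × max(0, T̄ − 8.2)): 107.1, 106.4, 104.3, 10.5, 24.5, 58.1, 30.1, 82.6, 51.1, 73.5, 0.0, 0.0, 0.0, 45.5, 34.3, 60.2, 21.0.
Season total = 809.2 DD.
Complete generations = ⌊809.2 / 224⌋ = 3.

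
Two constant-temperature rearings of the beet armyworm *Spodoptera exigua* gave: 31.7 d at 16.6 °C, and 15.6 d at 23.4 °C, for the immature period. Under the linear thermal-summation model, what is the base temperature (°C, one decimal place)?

Under the model K = D·(T − T_b), so D₁·(T₁ − T_b) = D₂·(T₂ − T_b).
31.7·(16.6 − T_b) = 15.6·(23.4 − T_b)
T_b = (31.7·16.6 − 15.6·23.4) / (31.7 − 15.6) = 161.18 / 16.1 = 10.011 °C ≈ 10.0 °C.

10.0 °C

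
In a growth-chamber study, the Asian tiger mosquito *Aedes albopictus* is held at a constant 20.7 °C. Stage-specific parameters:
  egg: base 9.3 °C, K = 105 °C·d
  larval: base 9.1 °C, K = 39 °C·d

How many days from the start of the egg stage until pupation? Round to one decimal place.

egg: 105 / (20.7 − 9.3) = 105 / 11.4 = 9.211 d.
larval: 39 / (20.7 − 9.1) = 39 / 11.6 = 3.362 d.
Sum = 12.573 ≈ 12.6 days.

12.6 days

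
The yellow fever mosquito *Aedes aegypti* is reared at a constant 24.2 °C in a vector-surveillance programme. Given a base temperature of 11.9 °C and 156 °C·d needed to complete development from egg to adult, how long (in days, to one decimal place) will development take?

12.7 days

Daily accumulation = 24.2 − 11.9 = 12.3 DD/day.
Duration = 156 / 12.3 = 12.683 ≈ 12.7 days.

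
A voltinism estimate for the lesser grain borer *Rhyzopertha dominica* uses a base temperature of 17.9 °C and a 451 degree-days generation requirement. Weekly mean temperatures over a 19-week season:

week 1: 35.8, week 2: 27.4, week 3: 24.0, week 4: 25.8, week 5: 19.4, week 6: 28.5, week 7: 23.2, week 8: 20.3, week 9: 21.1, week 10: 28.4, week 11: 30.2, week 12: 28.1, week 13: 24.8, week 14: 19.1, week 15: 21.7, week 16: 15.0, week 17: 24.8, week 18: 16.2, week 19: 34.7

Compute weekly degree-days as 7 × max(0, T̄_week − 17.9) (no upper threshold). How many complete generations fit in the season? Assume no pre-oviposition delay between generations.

Weekly DD (7 × max(0, T̄ − 17.9)): 125.3, 66.5, 42.7, 55.3, 10.5, 74.2, 37.1, 16.8, 22.4, 73.5, 86.1, 71.4, 48.3, 8.4, 26.6, 0.0, 48.3, 0.0, 117.6.
Season total = 931.0 DD.
Complete generations = ⌊931.0 / 451⌋ = 2.

2 generations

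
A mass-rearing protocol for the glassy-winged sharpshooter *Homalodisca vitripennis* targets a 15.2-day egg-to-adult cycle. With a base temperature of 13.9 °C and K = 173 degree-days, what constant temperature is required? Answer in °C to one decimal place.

25.3 °C

Required daily accumulation = 173 / 15.2 = 11.382 DD/day.
T = T_base + 11.382 = 13.9 + 11.382 = 25.282 ≈ 25.3 °C.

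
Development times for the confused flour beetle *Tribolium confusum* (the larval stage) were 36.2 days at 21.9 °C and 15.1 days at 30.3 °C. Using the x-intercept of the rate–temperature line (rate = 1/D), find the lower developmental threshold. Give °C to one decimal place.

15.9 °C

Under the model K = D·(T − T_b), so D₁·(T₁ − T_b) = D₂·(T₂ − T_b).
36.2·(21.9 − T_b) = 15.1·(30.3 − T_b)
T_b = (36.2·21.9 − 15.1·30.3) / (36.2 − 15.1) = 335.25 / 21.1 = 15.889 °C ≈ 15.9 °C.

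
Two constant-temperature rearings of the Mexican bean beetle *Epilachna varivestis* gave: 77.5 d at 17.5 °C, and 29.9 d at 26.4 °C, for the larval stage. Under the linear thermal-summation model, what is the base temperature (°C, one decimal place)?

Linear rate model ⇒ the product D·(T − T_b) is constant across temperatures.
77.5·(17.5 − T_b) = 29.9·(26.4 − T_b)
T_b = (77.5·17.5 − 29.9·26.4) / (77.5 − 29.9) = 566.89 / 47.6 = 11.909 °C ≈ 11.9 °C.

11.9 °C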